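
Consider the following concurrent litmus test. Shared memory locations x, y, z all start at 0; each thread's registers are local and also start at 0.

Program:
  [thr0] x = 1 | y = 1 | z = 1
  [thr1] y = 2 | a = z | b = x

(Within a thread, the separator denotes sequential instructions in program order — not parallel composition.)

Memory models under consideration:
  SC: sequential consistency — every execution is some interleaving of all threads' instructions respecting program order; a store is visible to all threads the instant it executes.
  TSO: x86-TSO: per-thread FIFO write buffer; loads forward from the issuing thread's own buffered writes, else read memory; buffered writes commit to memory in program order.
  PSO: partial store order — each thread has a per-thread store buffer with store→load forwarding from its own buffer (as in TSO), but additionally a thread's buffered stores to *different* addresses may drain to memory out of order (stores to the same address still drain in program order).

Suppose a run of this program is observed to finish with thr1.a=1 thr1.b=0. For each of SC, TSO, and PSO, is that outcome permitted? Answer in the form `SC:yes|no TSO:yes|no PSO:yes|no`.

SC:no TSO:no PSO:yes

outcome vector order: (thr1.a,thr1.b)
SC (3): 0/0, 0/1, 1/1
TSO (3): 0/0, 0/1, 1/1
PSO (4): 0/0, 0/1, 1/0, 1/1
target 1/0 ∈ {PSO}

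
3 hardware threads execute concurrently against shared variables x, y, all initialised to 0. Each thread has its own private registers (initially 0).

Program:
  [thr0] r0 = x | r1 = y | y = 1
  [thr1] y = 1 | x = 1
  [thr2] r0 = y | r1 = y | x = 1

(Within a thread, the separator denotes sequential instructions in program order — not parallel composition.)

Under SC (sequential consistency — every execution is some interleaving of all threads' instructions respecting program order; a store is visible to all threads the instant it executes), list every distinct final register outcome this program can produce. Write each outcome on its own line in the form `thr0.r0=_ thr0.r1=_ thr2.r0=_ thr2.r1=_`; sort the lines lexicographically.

thr0.r0=0 thr0.r1=0 thr2.r0=0 thr2.r1=0
thr0.r0=0 thr0.r1=0 thr2.r0=0 thr2.r1=1
thr0.r0=0 thr0.r1=0 thr2.r0=1 thr2.r1=1
thr0.r0=0 thr0.r1=1 thr2.r0=0 thr2.r1=0
thr0.r0=0 thr0.r1=1 thr2.r0=0 thr2.r1=1
thr0.r0=0 thr0.r1=1 thr2.r0=1 thr2.r1=1
thr0.r0=1 thr0.r1=0 thr2.r0=0 thr2.r1=0
thr0.r0=1 thr0.r1=1 thr2.r0=0 thr2.r1=0
thr0.r0=1 thr0.r1=1 thr2.r0=0 thr2.r1=1
thr0.r0=1 thr0.r1=1 thr2.r0=1 thr2.r1=1

outcome vector order: (thr0.r0,thr0.r1,thr2.r0,thr2.r1)
|SC outcomes| = 10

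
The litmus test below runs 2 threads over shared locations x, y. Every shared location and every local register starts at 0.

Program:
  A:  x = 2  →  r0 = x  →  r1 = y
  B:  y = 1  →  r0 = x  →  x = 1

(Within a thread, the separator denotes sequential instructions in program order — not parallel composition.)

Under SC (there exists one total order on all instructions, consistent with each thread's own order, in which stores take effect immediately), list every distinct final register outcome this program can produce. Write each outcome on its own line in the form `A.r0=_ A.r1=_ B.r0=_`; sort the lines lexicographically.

A.r0=1 A.r1=1 B.r0=0
A.r0=1 A.r1=1 B.r0=2
A.r0=2 A.r1=0 B.r0=2
A.r0=2 A.r1=1 B.r0=0
A.r0=2 A.r1=1 B.r0=2

outcome vector order: (A.r0,A.r1,B.r0)
|SC outcomes| = 5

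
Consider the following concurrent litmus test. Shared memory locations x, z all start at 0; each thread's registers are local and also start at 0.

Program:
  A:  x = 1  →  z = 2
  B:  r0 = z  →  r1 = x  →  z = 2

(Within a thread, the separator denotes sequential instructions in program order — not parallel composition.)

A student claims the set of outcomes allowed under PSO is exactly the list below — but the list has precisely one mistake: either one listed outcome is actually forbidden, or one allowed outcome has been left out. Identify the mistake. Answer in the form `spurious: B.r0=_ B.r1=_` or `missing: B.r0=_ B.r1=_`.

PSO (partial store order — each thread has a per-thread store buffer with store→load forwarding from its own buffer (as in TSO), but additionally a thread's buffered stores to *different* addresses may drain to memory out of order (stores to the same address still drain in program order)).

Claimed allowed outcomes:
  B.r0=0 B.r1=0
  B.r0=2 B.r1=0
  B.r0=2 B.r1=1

outcome vector order: (B.r0,B.r1)
[PSO] allowed = {00, 01, 20, 21}
PSO∖claimed = {01}

missing: B.r0=0 B.r1=1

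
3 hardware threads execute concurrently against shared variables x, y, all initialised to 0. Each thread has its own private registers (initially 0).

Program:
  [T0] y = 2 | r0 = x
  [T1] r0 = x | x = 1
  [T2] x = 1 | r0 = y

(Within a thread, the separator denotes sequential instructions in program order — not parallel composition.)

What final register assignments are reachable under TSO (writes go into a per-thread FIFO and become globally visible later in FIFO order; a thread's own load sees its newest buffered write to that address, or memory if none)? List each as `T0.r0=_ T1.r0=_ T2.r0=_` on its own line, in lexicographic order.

T0.r0=0 T1.r0=0 T2.r0=0
T0.r0=0 T1.r0=0 T2.r0=2
T0.r0=0 T1.r0=1 T2.r0=0
T0.r0=0 T1.r0=1 T2.r0=2
T0.r0=1 T1.r0=0 T2.r0=0
T0.r0=1 T1.r0=0 T2.r0=2
T0.r0=1 T1.r0=1 T2.r0=0
T0.r0=1 T1.r0=1 T2.r0=2

outcome vector order: (T0.r0,T1.r0,T2.r0)
|TSO outcomes| = 8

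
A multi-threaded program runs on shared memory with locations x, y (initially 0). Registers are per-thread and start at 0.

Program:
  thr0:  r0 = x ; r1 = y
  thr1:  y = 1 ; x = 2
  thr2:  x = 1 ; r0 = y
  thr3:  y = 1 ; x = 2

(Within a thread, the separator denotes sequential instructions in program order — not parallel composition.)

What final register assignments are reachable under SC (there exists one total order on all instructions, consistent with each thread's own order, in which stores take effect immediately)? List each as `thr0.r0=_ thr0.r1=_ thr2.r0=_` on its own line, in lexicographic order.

outcome vector order: (thr0.r0,thr0.r1,thr2.r0)
|SC outcomes| = 10

thr0.r0=0 thr0.r1=0 thr2.r0=0
thr0.r0=0 thr0.r1=0 thr2.r0=1
thr0.r0=0 thr0.r1=1 thr2.r0=0
thr0.r0=0 thr0.r1=1 thr2.r0=1
thr0.r0=1 thr0.r1=0 thr2.r0=0
thr0.r0=1 thr0.r1=0 thr2.r0=1
thr0.r0=1 thr0.r1=1 thr2.r0=0
thr0.r0=1 thr0.r1=1 thr2.r0=1
thr0.r0=2 thr0.r1=1 thr2.r0=0
thr0.r0=2 thr0.r1=1 thr2.r0=1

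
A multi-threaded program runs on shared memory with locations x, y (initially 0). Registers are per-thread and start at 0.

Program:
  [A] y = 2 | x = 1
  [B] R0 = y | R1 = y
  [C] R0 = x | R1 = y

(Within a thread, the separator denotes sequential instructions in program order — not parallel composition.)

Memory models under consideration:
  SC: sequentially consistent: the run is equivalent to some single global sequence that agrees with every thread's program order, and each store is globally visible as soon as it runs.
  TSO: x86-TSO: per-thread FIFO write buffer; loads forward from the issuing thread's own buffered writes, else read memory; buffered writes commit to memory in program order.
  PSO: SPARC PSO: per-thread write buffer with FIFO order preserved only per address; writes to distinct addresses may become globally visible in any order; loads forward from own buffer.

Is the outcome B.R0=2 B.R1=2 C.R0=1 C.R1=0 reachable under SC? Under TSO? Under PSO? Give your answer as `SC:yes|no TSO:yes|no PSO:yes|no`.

outcome vector order: (B.R0,B.R1,C.R0,C.R1)
under SC → (0,0,0,0); (0,0,0,2); (0,0,1,2); (0,2,0,0); (0,2,0,2); (0,2,1,2); (2,2,0,0); (2,2,0,2); (2,2,1,2)
under TSO → (0,0,0,0); (0,0,0,2); (0,0,1,2); (0,2,0,0); (0,2,0,2); (0,2,1,2); (2,2,0,0); (2,2,0,2); (2,2,1,2)
under PSO → (0,0,0,0); (0,0,0,2); (0,0,1,0); (0,0,1,2); (0,2,0,0); (0,2,0,2); (0,2,1,0); (0,2,1,2); (2,2,0,0); (2,2,0,2); (2,2,1,0); (2,2,1,2)
target (2,2,1,0) ∈ {PSO}

SC:no TSO:no PSO:yes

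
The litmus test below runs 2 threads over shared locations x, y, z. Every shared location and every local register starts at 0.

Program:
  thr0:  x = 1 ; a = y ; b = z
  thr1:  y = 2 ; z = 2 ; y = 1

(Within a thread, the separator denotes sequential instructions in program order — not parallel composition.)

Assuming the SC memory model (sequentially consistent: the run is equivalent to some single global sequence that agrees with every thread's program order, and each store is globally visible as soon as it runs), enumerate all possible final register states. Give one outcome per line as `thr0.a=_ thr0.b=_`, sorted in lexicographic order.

outcome vector order: (thr0.a,thr0.b)
|SC outcomes| = 5

thr0.a=0 thr0.b=0
thr0.a=0 thr0.b=2
thr0.a=1 thr0.b=2
thr0.a=2 thr0.b=0
thr0.a=2 thr0.b=2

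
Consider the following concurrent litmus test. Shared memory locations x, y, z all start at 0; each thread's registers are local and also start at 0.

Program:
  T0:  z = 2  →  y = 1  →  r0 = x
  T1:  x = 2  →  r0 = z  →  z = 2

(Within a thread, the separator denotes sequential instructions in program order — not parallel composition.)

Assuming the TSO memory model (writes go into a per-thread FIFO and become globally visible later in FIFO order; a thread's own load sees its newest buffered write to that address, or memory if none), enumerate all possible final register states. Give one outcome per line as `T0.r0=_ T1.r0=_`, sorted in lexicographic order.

T0.r0=0 T1.r0=0
T0.r0=0 T1.r0=2
T0.r0=2 T1.r0=0
T0.r0=2 T1.r0=2

outcome vector order: (T0.r0,T1.r0)
|TSO outcomes| = 4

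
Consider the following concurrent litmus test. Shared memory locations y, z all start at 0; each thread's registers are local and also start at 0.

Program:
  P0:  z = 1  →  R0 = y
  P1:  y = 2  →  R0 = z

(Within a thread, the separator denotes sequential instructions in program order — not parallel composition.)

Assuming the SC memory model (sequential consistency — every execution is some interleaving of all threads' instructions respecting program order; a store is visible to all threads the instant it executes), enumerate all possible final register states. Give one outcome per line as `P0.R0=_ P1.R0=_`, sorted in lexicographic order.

P0.R0=0 P1.R0=1
P0.R0=2 P1.R0=0
P0.R0=2 P1.R0=1

outcome vector order: (P0.R0,P1.R0)
|SC outcomes| = 3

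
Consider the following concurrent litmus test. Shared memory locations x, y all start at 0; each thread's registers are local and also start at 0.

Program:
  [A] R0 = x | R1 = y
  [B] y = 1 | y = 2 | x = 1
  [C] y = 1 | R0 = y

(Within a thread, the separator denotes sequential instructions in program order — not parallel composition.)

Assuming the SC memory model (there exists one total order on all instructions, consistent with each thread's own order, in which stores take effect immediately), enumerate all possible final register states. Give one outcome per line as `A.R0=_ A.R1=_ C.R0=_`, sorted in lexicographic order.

A.R0=0 A.R1=0 C.R0=1
A.R0=0 A.R1=0 C.R0=2
A.R0=0 A.R1=1 C.R0=1
A.R0=0 A.R1=1 C.R0=2
A.R0=0 A.R1=2 C.R0=1
A.R0=0 A.R1=2 C.R0=2
A.R0=1 A.R1=1 C.R0=1
A.R0=1 A.R1=2 C.R0=1
A.R0=1 A.R1=2 C.R0=2

outcome vector order: (A.R0,A.R1,C.R0)
|SC outcomes| = 9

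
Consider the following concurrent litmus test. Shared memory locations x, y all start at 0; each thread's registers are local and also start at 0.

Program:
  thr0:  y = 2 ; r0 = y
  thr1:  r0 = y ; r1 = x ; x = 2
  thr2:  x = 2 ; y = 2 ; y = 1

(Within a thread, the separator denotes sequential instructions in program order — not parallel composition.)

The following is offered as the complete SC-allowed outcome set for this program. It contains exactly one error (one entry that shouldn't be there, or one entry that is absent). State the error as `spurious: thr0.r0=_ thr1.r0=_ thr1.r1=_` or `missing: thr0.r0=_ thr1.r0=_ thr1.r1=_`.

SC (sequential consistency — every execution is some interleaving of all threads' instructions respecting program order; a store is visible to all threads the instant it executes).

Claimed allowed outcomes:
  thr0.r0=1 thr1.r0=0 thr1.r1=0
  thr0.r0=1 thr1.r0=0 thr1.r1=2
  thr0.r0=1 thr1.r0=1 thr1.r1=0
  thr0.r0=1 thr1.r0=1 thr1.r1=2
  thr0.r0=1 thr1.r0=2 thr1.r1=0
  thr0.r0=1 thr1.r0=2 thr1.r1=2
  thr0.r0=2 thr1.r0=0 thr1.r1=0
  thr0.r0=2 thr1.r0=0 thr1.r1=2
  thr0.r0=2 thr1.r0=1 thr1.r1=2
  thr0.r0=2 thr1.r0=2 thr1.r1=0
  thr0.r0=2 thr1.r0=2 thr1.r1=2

spurious: thr0.r0=1 thr1.r0=1 thr1.r1=0

outcome vector order: (thr0.r0,thr1.r0,thr1.r1)
[SC] allowed = {(1,0,0), (1,0,2), (1,1,2), (1,2,0), (1,2,2), (2,0,0), (2,0,2), (2,1,2), (2,2,0), (2,2,2)}
claimed∖SC = {(1,1,0)}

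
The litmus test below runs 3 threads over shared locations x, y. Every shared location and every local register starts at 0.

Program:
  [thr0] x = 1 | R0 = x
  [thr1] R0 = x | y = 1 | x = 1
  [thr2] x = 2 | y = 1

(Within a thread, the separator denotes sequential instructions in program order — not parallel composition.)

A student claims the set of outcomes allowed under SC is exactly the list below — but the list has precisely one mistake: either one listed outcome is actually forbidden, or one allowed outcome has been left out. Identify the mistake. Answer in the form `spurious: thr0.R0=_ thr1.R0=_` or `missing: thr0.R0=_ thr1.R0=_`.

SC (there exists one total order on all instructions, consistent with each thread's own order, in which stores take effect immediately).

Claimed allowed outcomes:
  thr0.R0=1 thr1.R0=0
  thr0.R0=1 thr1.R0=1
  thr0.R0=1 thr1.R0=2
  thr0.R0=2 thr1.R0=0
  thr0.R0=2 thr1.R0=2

missing: thr0.R0=2 thr1.R0=1

outcome vector order: (thr0.R0,thr1.R0)
SC (6): 1/0, 1/1, 1/2, 2/0, 2/1, 2/2
SC∖claimed = {2/1}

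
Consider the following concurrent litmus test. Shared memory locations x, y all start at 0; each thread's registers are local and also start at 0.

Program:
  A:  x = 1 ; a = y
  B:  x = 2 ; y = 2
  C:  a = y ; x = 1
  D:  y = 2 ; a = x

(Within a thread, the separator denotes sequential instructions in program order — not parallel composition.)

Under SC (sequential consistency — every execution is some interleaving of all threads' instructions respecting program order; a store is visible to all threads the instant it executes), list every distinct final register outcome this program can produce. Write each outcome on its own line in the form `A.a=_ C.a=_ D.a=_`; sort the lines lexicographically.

A.a=0 C.a=0 D.a=1
A.a=0 C.a=0 D.a=2
A.a=0 C.a=2 D.a=1
A.a=0 C.a=2 D.a=2
A.a=2 C.a=0 D.a=0
A.a=2 C.a=0 D.a=1
A.a=2 C.a=0 D.a=2
A.a=2 C.a=2 D.a=0
A.a=2 C.a=2 D.a=1
A.a=2 C.a=2 D.a=2

outcome vector order: (A.a,C.a,D.a)
|SC outcomes| = 10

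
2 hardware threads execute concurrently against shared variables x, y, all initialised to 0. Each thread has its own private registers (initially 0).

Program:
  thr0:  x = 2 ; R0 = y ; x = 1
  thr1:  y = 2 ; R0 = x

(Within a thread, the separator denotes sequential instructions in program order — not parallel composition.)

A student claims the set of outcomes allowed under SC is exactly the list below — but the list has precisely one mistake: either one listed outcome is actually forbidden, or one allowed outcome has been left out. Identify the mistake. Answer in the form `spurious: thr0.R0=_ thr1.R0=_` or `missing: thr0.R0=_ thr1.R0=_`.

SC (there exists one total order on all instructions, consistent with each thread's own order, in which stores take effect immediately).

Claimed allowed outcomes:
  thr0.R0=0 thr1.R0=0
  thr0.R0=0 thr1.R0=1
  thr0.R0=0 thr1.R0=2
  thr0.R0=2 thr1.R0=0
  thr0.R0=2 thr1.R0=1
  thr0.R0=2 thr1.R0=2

spurious: thr0.R0=0 thr1.R0=0

outcome vector order: (thr0.R0,thr1.R0)
[SC] allowed = {(0,1) (0,2) (2,0) (2,1) (2,2)}
claimed∖SC = {(0,0)}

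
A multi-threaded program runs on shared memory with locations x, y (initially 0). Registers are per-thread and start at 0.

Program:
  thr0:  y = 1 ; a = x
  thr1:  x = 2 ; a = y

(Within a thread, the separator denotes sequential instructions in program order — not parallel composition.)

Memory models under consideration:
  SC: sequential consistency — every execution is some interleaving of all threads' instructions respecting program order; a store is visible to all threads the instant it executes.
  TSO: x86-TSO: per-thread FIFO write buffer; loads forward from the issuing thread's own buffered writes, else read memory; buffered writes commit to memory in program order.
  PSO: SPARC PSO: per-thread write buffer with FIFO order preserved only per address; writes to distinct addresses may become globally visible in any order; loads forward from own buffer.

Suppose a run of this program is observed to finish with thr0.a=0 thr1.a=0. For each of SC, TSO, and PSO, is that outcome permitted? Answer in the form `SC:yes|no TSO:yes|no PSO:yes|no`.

SC:no TSO:yes PSO:yes

outcome vector order: (thr0.a,thr1.a)
under SC → 01, 20, 21
under TSO → 00, 01, 20, 21
under PSO → 00, 01, 20, 21
target 00 ∈ {TSO,PSO}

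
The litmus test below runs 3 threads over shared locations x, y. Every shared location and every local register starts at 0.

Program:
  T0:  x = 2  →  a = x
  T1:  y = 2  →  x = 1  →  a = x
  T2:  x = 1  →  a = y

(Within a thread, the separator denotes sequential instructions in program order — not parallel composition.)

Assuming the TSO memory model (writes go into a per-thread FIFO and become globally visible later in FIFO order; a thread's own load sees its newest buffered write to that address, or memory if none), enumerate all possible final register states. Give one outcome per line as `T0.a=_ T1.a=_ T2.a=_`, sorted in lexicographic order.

outcome vector order: (T0.a,T1.a,T2.a)
|TSO outcomes| = 8

T0.a=1 T1.a=1 T2.a=0
T0.a=1 T1.a=1 T2.a=2
T0.a=1 T1.a=2 T2.a=0
T0.a=1 T1.a=2 T2.a=2
T0.a=2 T1.a=1 T2.a=0
T0.a=2 T1.a=1 T2.a=2
T0.a=2 T1.a=2 T2.a=0
T0.a=2 T1.a=2 T2.a=2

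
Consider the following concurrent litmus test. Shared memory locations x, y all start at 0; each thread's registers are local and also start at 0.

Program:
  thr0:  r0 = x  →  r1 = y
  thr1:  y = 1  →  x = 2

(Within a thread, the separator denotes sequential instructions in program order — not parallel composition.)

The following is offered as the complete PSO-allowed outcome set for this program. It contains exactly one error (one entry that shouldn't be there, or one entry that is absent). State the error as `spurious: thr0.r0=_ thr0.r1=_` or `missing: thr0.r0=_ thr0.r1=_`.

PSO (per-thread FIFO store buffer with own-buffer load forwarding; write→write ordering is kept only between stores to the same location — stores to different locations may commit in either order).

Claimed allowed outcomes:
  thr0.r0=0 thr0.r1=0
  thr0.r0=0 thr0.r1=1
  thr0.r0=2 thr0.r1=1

outcome vector order: (thr0.r0,thr0.r1)
PSO (4): (0,0), (0,1), (2,0), (2,1)
PSO∖claimed = {(2,0)}

missing: thr0.r0=2 thr0.r1=0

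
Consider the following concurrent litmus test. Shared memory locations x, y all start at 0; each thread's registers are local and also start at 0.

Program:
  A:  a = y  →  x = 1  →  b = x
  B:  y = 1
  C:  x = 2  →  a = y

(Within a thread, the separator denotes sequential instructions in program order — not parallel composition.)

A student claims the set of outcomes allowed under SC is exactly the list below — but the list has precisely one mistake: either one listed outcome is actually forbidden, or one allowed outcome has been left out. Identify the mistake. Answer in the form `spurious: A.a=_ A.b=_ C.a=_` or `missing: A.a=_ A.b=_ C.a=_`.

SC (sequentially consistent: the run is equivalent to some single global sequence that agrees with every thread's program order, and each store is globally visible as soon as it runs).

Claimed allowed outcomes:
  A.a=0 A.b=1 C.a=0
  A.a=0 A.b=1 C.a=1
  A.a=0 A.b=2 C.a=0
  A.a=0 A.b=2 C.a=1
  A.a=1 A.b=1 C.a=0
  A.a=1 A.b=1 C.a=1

outcome vector order: (A.a,A.b,C.a)
SC: 7 outcomes — {<0 1 0> <0 1 1> <0 2 0> <0 2 1> <1 1 0> <1 1 1> <1 2 1>}
SC∖claimed = {<1 2 1>}

missing: A.a=1 A.b=2 C.a=1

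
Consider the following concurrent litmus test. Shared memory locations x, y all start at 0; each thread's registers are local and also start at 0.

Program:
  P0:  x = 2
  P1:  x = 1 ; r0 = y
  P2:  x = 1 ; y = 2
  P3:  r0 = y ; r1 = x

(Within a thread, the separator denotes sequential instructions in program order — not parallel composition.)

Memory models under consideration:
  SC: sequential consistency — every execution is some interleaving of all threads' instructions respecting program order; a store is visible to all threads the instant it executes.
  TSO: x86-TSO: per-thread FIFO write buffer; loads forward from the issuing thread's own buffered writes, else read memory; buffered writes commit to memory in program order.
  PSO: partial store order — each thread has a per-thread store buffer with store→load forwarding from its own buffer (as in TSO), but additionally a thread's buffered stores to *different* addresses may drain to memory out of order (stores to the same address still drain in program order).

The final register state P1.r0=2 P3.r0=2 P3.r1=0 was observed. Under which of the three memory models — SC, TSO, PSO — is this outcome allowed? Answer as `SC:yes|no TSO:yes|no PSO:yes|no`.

outcome vector order: (P1.r0,P3.r0,P3.r1)
[SC] allowed = {000, 001, 002, 021, 022, 200, 201, 202, 221, 222}
[TSO] allowed = {000, 001, 002, 021, 022, 200, 201, 202, 221, 222}
[PSO] allowed = {000, 001, 002, 020, 021, 022, 200, 201, 202, 220, 221, 222}
target 220 ∈ {PSO}

SC:no TSO:no PSO:yes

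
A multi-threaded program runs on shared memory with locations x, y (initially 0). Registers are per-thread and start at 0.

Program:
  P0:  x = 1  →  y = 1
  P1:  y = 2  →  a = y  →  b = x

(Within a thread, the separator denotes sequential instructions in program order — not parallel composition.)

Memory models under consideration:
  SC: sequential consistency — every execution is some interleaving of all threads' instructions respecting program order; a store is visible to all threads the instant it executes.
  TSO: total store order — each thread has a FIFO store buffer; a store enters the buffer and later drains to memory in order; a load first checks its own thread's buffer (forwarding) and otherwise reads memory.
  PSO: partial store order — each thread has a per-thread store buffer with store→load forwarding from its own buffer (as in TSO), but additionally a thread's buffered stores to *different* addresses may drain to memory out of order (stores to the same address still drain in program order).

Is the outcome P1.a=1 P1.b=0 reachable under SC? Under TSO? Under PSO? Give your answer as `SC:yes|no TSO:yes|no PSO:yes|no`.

SC:no TSO:no PSO:yes

outcome vector order: (P1.a,P1.b)
SC (3): 11, 20, 21
TSO (3): 11, 20, 21
PSO (4): 10, 11, 20, 21
target 10 ∈ {PSO}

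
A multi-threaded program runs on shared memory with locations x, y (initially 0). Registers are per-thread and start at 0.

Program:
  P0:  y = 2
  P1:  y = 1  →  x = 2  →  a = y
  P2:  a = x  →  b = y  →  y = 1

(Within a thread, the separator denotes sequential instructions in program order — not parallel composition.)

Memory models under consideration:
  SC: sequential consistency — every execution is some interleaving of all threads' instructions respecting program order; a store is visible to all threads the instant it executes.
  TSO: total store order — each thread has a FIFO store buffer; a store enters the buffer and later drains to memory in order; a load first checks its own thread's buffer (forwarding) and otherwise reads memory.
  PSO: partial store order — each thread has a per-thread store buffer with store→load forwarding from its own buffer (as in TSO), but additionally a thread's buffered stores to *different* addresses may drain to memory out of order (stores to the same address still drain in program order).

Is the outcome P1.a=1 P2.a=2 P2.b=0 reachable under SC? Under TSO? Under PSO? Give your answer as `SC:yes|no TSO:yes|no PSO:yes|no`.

outcome vector order: (P1.a,P2.a,P2.b)
SC: 10 outcomes — {1/0/0; 1/0/1; 1/0/2; 1/2/1; 1/2/2; 2/0/0; 2/0/1; 2/0/2; 2/2/1; 2/2/2}
TSO: 10 outcomes — {1/0/0; 1/0/1; 1/0/2; 1/2/1; 1/2/2; 2/0/0; 2/0/1; 2/0/2; 2/2/1; 2/2/2}
PSO: 12 outcomes — {1/0/0; 1/0/1; 1/0/2; 1/2/0; 1/2/1; 1/2/2; 2/0/0; 2/0/1; 2/0/2; 2/2/0; 2/2/1; 2/2/2}
target 1/2/0 ∈ {PSO}

SC:no TSO:no PSO:yes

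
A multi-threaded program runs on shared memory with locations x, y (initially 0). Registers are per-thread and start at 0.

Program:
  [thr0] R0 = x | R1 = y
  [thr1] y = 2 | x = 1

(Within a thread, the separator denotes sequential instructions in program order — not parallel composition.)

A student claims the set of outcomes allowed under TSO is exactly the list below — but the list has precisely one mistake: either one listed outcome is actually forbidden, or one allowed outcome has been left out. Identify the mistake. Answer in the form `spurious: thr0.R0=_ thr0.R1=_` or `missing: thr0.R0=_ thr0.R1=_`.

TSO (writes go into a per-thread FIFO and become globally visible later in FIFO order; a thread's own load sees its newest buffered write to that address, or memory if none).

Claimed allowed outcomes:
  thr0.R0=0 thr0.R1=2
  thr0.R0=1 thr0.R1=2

outcome vector order: (thr0.R0,thr0.R1)
TSO (3): (0,0); (0,2); (1,2)
TSO∖claimed = {(0,0)}

missing: thr0.R0=0 thr0.R1=0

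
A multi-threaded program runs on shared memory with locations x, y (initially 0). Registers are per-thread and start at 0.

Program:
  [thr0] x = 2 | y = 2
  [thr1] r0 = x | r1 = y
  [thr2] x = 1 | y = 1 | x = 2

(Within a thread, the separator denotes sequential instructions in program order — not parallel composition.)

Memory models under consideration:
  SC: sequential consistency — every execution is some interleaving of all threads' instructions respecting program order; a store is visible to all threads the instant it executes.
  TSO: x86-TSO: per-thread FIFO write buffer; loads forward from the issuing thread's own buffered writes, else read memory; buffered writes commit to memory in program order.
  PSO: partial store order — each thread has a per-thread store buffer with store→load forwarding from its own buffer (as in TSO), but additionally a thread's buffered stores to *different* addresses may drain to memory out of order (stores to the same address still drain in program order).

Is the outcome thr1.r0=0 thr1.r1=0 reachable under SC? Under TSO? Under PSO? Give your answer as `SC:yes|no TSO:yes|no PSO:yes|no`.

SC:yes TSO:yes PSO:yes

outcome vector order: (thr1.r0,thr1.r1)
SC: 9 outcomes — {<0 0>; <0 1>; <0 2>; <1 0>; <1 1>; <1 2>; <2 0>; <2 1>; <2 2>}
TSO: 9 outcomes — {<0 0>; <0 1>; <0 2>; <1 0>; <1 1>; <1 2>; <2 0>; <2 1>; <2 2>}
PSO: 9 outcomes — {<0 0>; <0 1>; <0 2>; <1 0>; <1 1>; <1 2>; <2 0>; <2 1>; <2 2>}
target <0 0> ∈ {SC,TSO,PSO}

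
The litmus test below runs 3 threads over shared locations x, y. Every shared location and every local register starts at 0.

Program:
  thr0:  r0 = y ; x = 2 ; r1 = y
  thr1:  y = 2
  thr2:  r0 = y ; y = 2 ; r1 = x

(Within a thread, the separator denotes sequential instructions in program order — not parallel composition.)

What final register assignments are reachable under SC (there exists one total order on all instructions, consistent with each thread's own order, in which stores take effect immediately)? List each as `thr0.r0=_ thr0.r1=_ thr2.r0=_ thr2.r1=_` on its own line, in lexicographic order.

outcome vector order: (thr0.r0,thr0.r1,thr2.r0,thr2.r1)
|SC outcomes| = 10

thr0.r0=0 thr0.r1=0 thr2.r0=0 thr2.r1=2
thr0.r0=0 thr0.r1=0 thr2.r0=2 thr2.r1=2
thr0.r0=0 thr0.r1=2 thr2.r0=0 thr2.r1=0
thr0.r0=0 thr0.r1=2 thr2.r0=0 thr2.r1=2
thr0.r0=0 thr0.r1=2 thr2.r0=2 thr2.r1=0
thr0.r0=0 thr0.r1=2 thr2.r0=2 thr2.r1=2
thr0.r0=2 thr0.r1=2 thr2.r0=0 thr2.r1=0
thr0.r0=2 thr0.r1=2 thr2.r0=0 thr2.r1=2
thr0.r0=2 thr0.r1=2 thr2.r0=2 thr2.r1=0
thr0.r0=2 thr0.r1=2 thr2.r0=2 thr2.r1=2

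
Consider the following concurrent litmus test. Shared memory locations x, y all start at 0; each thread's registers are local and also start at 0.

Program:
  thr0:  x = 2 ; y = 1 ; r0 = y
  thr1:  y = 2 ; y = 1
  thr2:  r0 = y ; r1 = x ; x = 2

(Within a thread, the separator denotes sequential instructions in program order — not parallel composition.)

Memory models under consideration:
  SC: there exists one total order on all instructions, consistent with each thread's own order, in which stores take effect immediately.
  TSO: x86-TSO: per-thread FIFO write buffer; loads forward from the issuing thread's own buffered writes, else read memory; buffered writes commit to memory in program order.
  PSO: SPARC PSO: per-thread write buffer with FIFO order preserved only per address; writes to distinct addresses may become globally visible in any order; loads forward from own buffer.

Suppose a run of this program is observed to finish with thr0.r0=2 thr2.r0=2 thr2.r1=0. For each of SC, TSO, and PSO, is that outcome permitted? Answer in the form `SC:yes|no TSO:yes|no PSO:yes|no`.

outcome vector order: (thr0.r0,thr2.r0,thr2.r1)
SC: 10 outcomes — {<1 0 0>, <1 0 2>, <1 1 0>, <1 1 2>, <1 2 0>, <1 2 2>, <2 0 0>, <2 0 2>, <2 1 2>, <2 2 2>}
TSO: 10 outcomes — {<1 0 0>, <1 0 2>, <1 1 0>, <1 1 2>, <1 2 0>, <1 2 2>, <2 0 0>, <2 0 2>, <2 1 2>, <2 2 2>}
PSO: 12 outcomes — {<1 0 0>, <1 0 2>, <1 1 0>, <1 1 2>, <1 2 0>, <1 2 2>, <2 0 0>, <2 0 2>, <2 1 0>, <2 1 2>, <2 2 0>, <2 2 2>}
target <2 2 0> ∈ {PSO}

SC:no TSO:no PSO:yes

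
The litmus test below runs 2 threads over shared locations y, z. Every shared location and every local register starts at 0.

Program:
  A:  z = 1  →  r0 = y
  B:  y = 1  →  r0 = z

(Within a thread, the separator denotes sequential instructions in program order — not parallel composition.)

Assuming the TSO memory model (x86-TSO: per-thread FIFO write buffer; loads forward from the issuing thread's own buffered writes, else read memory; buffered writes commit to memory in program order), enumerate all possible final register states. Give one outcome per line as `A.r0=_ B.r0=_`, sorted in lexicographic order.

outcome vector order: (A.r0,B.r0)
|TSO outcomes| = 4

A.r0=0 B.r0=0
A.r0=0 B.r0=1
A.r0=1 B.r0=0
A.r0=1 B.r0=1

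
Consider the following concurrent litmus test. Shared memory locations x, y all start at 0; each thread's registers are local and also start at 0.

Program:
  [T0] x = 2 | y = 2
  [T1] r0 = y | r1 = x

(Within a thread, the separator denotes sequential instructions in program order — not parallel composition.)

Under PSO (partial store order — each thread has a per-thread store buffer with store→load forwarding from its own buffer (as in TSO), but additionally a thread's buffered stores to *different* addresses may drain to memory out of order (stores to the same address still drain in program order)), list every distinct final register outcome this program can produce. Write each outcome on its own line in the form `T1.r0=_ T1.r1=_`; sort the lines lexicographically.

outcome vector order: (T1.r0,T1.r1)
|PSO outcomes| = 4

T1.r0=0 T1.r1=0
T1.r0=0 T1.r1=2
T1.r0=2 T1.r1=0
T1.r0=2 T1.r1=2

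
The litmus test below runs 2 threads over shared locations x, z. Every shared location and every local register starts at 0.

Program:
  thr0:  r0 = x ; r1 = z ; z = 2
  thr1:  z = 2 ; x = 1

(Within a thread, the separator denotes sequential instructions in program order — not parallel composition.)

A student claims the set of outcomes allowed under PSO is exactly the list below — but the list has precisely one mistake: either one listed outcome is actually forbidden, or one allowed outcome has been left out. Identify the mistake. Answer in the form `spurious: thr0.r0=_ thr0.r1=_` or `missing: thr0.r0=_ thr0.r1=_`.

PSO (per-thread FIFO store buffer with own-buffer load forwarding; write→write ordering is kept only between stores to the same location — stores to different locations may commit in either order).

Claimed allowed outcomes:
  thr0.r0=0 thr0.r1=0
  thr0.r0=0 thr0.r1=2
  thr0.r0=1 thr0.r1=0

outcome vector order: (thr0.r0,thr0.r1)
under PSO → <0 0>; <0 2>; <1 0>; <1 2>
PSO∖claimed = {<1 2>}

missing: thr0.r0=1 thr0.r1=2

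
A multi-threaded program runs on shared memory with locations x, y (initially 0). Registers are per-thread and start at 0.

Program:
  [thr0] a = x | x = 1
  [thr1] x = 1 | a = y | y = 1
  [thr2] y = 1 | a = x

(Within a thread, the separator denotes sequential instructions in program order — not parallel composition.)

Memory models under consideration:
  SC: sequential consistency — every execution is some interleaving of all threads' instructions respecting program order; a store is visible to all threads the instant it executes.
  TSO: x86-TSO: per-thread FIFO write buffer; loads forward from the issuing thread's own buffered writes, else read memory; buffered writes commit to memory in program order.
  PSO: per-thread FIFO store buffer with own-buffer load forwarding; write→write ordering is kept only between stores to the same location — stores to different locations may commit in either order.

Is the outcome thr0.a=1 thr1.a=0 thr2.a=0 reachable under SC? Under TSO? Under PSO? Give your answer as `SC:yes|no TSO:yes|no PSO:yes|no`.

SC:no TSO:yes PSO:yes

outcome vector order: (thr0.a,thr1.a,thr2.a)
SC (6): <0 0 1>; <0 1 0>; <0 1 1>; <1 0 1>; <1 1 0>; <1 1 1>
TSO (8): <0 0 0>; <0 0 1>; <0 1 0>; <0 1 1>; <1 0 0>; <1 0 1>; <1 1 0>; <1 1 1>
PSO (8): <0 0 0>; <0 0 1>; <0 1 0>; <0 1 1>; <1 0 0>; <1 0 1>; <1 1 0>; <1 1 1>
target <1 0 0> ∈ {TSO,PSO}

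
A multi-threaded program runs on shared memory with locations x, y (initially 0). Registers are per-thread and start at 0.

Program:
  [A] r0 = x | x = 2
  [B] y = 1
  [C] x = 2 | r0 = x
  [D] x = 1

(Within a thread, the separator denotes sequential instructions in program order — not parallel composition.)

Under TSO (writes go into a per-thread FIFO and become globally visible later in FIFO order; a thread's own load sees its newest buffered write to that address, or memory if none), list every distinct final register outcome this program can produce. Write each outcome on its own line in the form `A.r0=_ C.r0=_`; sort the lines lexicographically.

outcome vector order: (A.r0,C.r0)
|TSO outcomes| = 6

A.r0=0 C.r0=1
A.r0=0 C.r0=2
A.r0=1 C.r0=1
A.r0=1 C.r0=2
A.r0=2 C.r0=1
A.r0=2 C.r0=2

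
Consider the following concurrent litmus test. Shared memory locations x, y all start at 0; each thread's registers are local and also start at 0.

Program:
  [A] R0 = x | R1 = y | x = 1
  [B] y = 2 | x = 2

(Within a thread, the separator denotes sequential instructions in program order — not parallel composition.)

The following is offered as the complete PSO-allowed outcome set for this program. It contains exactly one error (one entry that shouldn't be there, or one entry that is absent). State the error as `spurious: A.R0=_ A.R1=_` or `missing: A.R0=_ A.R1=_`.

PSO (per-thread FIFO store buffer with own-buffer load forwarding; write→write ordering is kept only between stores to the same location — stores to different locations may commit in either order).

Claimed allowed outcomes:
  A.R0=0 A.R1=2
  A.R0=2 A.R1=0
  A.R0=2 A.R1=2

outcome vector order: (A.R0,A.R1)
under PSO → 0/0, 0/2, 2/0, 2/2
PSO∖claimed = {0/0}

missing: A.R0=0 A.R1=0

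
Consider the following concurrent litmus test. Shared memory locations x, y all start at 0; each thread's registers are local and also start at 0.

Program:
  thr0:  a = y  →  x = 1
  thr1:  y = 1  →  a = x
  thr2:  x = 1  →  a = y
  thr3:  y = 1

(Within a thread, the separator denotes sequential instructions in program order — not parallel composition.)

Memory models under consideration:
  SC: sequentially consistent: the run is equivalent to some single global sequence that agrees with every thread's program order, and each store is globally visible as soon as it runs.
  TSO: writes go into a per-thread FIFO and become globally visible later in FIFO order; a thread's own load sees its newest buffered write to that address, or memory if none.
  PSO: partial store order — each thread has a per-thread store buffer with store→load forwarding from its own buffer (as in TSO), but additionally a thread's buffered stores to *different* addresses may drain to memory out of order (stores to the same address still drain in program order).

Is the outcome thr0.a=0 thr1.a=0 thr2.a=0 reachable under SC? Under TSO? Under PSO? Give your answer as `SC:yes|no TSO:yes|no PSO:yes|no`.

outcome vector order: (thr0.a,thr1.a,thr2.a)
[SC] allowed = {(0,0,1); (0,1,0); (0,1,1); (1,0,1); (1,1,0); (1,1,1)}
[TSO] allowed = {(0,0,0); (0,0,1); (0,1,0); (0,1,1); (1,0,0); (1,0,1); (1,1,0); (1,1,1)}
[PSO] allowed = {(0,0,0); (0,0,1); (0,1,0); (0,1,1); (1,0,0); (1,0,1); (1,1,0); (1,1,1)}
target (0,0,0) ∈ {TSO,PSO}

SC:no TSO:yes PSO:yes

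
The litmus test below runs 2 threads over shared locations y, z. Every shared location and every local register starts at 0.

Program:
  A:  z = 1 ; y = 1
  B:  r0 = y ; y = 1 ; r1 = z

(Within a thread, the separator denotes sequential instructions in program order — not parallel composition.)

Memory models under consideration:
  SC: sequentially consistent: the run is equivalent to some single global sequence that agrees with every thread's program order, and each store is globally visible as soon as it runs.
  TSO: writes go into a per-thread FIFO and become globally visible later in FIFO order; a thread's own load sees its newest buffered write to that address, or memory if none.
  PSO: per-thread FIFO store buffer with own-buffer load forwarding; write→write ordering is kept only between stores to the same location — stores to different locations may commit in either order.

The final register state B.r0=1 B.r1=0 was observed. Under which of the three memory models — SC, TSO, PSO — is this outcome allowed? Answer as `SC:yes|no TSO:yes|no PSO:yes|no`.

SC:no TSO:no PSO:yes

outcome vector order: (B.r0,B.r1)
SC (3): 0/0; 0/1; 1/1
TSO (3): 0/0; 0/1; 1/1
PSO (4): 0/0; 0/1; 1/0; 1/1
target 1/0 ∈ {PSO}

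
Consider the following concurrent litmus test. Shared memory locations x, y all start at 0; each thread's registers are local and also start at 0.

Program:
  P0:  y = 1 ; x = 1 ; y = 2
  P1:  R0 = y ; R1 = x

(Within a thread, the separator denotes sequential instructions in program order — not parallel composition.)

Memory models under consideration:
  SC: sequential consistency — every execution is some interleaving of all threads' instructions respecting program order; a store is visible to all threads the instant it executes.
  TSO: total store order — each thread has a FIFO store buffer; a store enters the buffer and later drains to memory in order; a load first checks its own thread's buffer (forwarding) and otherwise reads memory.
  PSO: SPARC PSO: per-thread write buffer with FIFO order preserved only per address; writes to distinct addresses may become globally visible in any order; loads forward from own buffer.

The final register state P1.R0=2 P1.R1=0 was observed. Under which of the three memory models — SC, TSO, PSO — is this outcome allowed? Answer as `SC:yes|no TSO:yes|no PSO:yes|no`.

SC:no TSO:no PSO:yes

outcome vector order: (P1.R0,P1.R1)
[SC] allowed = {(0,0), (0,1), (1,0), (1,1), (2,1)}
[TSO] allowed = {(0,0), (0,1), (1,0), (1,1), (2,1)}
[PSO] allowed = {(0,0), (0,1), (1,0), (1,1), (2,0), (2,1)}
target (2,0) ∈ {PSO}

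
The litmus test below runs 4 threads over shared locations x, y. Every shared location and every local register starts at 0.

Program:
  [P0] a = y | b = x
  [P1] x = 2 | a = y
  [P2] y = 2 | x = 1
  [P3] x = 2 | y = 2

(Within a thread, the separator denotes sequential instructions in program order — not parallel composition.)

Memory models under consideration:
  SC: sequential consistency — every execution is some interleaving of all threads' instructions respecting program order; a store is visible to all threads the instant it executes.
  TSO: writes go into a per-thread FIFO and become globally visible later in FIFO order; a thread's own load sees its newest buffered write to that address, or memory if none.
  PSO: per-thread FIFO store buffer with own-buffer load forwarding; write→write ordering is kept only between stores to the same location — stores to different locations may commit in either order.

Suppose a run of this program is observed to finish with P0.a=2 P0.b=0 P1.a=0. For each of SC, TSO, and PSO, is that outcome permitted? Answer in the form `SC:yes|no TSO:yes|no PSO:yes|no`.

SC:no TSO:yes PSO:yes

outcome vector order: (P0.a,P0.b,P1.a)
under SC → 000, 002, 010, 012, 020, 022, 202, 210, 212, 220, 222
under TSO → 000, 002, 010, 012, 020, 022, 200, 202, 210, 212, 220, 222
under PSO → 000, 002, 010, 012, 020, 022, 200, 202, 210, 212, 220, 222
target 200 ∈ {TSO,PSO}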